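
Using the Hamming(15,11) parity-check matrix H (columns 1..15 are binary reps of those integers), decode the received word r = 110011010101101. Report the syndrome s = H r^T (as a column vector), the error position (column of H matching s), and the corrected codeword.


s = (1, 1, 0, 0)^T, error position = 12, corrected codeword c = 110011010100101

Compute s = H r^T mod 2 one row at a time:
  s_1 = 1 + 0 + 1 + 0 + 1 + 1 + 0 + 1 = 5 ≡ 1 (mod 2).
  s_2 = 0 + 1 + 1 + 0 + 1 + 1 + 0 + 1 = 5 ≡ 1 (mod 2).
  s_3 = 1 + 0 + 1 + 0 + 1 + 0 + 0 + 1 = 4 ≡ 0 (mod 2).
  s_4 = 1 + 0 + 1 + 0 + 0 + 0 + 1 + 1 = 4 ≡ 0 (mod 2).
s = (1, 1, 0, 0)^T — this equals column 12 of H (binary 1100), so error is at position 12.
Correct: flip bit 12 of r = 110011010101101 to get c = 110011010100101.


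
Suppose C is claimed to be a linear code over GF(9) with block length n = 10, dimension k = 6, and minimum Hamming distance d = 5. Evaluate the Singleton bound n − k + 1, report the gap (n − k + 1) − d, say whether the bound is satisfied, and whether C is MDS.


Singleton RHS = n − k + 1 = 5, slack = 0, bound satisfied, MDS.

Singleton bound: d ≤ n − k + 1.
Here n = 10, k = 6, so n − k + 1 = 5.
Given d = 5, check d ≤ 5: YES.
Slack = (n − k + 1) − d = 0.
The code is MDS (slack = 0).
Description: the claimed parameters are [10, 6, 5]_9; such a code would be MDS (meets Singleton bound).


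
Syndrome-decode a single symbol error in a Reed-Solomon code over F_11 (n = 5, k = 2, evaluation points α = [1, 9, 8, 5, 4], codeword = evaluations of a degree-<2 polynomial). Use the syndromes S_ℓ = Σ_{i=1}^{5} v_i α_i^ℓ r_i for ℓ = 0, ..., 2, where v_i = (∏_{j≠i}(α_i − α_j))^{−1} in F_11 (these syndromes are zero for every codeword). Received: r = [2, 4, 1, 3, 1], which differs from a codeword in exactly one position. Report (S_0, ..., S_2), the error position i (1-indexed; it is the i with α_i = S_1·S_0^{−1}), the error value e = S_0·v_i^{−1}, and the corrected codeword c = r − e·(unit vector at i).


S = (2, 8, 10), error at position 5, error magnitude e = 1, c = [2, 4, 1, 3, 0].

Step 1: column multipliers v_i = (∏_{j≠i}(α_i − α_j))^{−1} mod 11.
  i = 1 (α = 1): (1−9)(1−8)(1−5)(1−4) = (−8)·(−7)·(−4)·(−3) = 672 ≡ 1, so v_1 = 1^{−1} = 1 (mod 11).
  i = 2 (α = 9): (9−1)(9−8)(9−5)(9−4) = 8·1·4·5 = 160 ≡ 6, so v_2 = 6^{−1} = 2 (mod 11).
  i = 3 (α = 8): (8−1)(8−9)(8−5)(8−4) = 7·(−1)·3·4 = −84 ≡ 4, so v_3 = 4^{−1} = 3 (mod 11).
  i = 4 (α = 5): (5−1)(5−9)(5−8)(5−4) = 4·(−4)·(−3)·1 = 48 ≡ 4, so v_4 = 4^{−1} = 3 (mod 11).
  i = 5 (α = 4): (4−1)(4−9)(4−8)(4−5) = 3·(−5)·(−4)·(−1) = −60 ≡ 6, so v_5 = 6^{−1} = 2 (mod 11).
  v = [1, 2, 3, 3, 2].
Step 2: syndromes of r = [2, 4, 1, 3, 1] (all sums mod 11).
  S_0 = Σ v_i r_i = 1·2 + 2·4 + 3·1 + 3·3 + 2·1 = 24 ≡ 2.
  S_1 = Σ v_i α_i r_i = 1·1·2 + 2·9·4 + 3·8·1 + 3·5·3 + 2·4·1 = 151 ≡ 8.
  α_i^2 mod 11 = [1, 4, 9, 3, 5].
  S_2 = Σ v_i α_i^2 r_i = 1·1·2 + 2·4·4 + 3·9·1 + 3·3·3 + 2·5·1 = 98 ≡ 10.
  S = (2, 8, 10) ≠ 0, so r is not a codeword (an error is present).
Step 3: locate the error. For a single error e at position i, S_ℓ = v_i·e·α_i^ℓ, so α_err = S_1/S_0.
  S_0^{−1} = 2^{−1} = 6 (mod 11), so α_err = 8·6 = 48 ≡ 4 = α_5. Error position i = 5.
  Consistency check: S_2/S_1 = 10·7 = 70 ≡ 4 = α_err ✓ (single-error assumption holds).
Step 4: error magnitude e = S_0/v_5 = S_0·∏_{j≠5}(α_5 − α_j) = 2·6 = 12 ≡ 1 (mod 11).
Step 5: correct position 5: c_5 = r_5 − e = 1 − 1 ≡ 0 (mod 11). Hence c = [2, 4, 1, 3, 0].
  Check: interpolating c through the α_i gives m(x) = 10 + 3·x (degree < 2) with m(α_i) = c_i for every i, so c is indeed a codeword.


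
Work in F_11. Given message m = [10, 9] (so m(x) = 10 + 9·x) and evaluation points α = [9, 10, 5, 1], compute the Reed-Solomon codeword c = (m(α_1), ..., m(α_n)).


c = [3, 1, 0, 8]

Message polynomial: m(x) = 10 + 9·x (mod 11).
For each evaluation point α_i, compute m(α_i) mod 11:
  α_1 = 9: Horner steps 9 → 3, so m(9) = 3.
  α_2 = 10: Horner steps 9 → 1, so m(10) = 1.
  α_3 = 5: Horner steps 9 → 0, so m(5) = 0.
  α_4 = 1: Horner steps 9 → 8, so m(1) = 8.
Codeword c = [3, 1, 0, 8] ∈ F_11^4.


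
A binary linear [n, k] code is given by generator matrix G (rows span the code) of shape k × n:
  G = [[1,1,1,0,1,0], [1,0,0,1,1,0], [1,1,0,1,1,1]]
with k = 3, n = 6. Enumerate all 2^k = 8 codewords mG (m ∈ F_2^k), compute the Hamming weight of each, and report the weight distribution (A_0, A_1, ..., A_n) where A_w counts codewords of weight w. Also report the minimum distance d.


Weight distribution: A_0 = 1, A_2 = 1, A_3 = 3, A_4 = 2, A_5 = 1. Minimum distance d = 2.

Enumerate all 2^3 = 8 messages m ∈ F_2^3.
For each, compute codeword c = mG in F_2^6, then tally its weight.
  m = 000 → c = 000000, weight = 0.
  m = 100 → c = 111010, weight = 4.
  m = 010 → c = 100110, weight = 3.
  m = 110 → c = 011100, weight = 3.
  m = 001 → c = 110111, weight = 5.
  m = 101 → c = 001101, weight = 3.
  m = 011 → c = 010001, weight = 2.
  m = 111 → c = 101011, weight = 4.
Tally weights:
  weight 0: 1 codewords.
  weight 2: 1 codewords.
  weight 3: 3 codewords.
  weight 4: 2 codewords.
  weight 5: 1 codewords.
Minimum distance d = smallest w > 0 with A_w > 0 = 2.
Sanity: Σ A_w = 8 = 2^3 = 8 ✓.


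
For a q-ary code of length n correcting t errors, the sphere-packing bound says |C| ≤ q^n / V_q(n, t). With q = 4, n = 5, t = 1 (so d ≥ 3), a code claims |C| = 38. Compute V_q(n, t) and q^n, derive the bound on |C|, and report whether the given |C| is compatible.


V_q(n, t) = 16, q^n = 1024, Hamming bound = 64, |C| = 38 ≤ bound (satisfied).

Step 1: Compute V_q(n, t) = Σ_{j=0}^1 C(n, j) (q−1)^j.
  j = 0: C(5,0)·(3)^0 = 1·1 = 1.
  j = 1: C(5,1)·(3)^1 = 5·3 = 15.
  V_q(n, t) = 1 + 15 = 16.
Step 2: q^n = 4^5 = 1024.
Step 3: Hamming bound ⌊q^n / V_q(n,t)⌋ = ⌊1024/16⌋ = 64.
Step 4: Compare |C| = 38 to 64: satisfied.
The claimed |C| lies below the Hamming bound.


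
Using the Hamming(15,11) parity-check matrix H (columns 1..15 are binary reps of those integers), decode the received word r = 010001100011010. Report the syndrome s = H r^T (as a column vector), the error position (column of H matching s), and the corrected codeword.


s = (1, 0, 1, 0)^T, error position = 10, corrected codeword c = 010001100111010

Compute s = H r^T mod 2 one row at a time:
  s_1 = 0 + 0 + 0 + 1 + 1 + 0 + 1 + 0 = 3 ≡ 1 (mod 2).
  s_2 = 0 + 0 + 1 + 1 + 1 + 0 + 1 + 0 = 4 ≡ 0 (mod 2).
  s_3 = 1 + 0 + 1 + 1 + 0 + 1 + 1 + 0 = 5 ≡ 1 (mod 2).
  s_4 = 0 + 0 + 0 + 1 + 0 + 1 + 0 + 0 = 2 ≡ 0 (mod 2).
s = (1, 0, 1, 0)^T — this equals column 10 of H (binary 1010), so error is at position 10.
Correct: flip bit 10 of r = 010001100011010 to get c = 010001100111010.


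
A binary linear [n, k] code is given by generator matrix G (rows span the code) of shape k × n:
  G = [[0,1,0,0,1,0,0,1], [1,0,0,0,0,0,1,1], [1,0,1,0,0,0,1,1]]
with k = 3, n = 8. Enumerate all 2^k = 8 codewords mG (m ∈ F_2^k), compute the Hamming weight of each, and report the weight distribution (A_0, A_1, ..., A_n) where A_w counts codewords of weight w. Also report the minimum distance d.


Weight distribution: A_0 = 1, A_1 = 1, A_3 = 2, A_4 = 3, A_5 = 1. Minimum distance d = 1.

Enumerate all 2^3 = 8 messages m ∈ F_2^3.
For each, compute codeword c = mG in F_2^8, then tally its weight.
  m = 000 → c = 00000000, weight = 0.
  m = 100 → c = 01001001, weight = 3.
  m = 010 → c = 10000011, weight = 3.
  m = 110 → c = 11001010, weight = 4.
  m = 001 → c = 10100011, weight = 4.
  m = 101 → c = 11101010, weight = 5.
  m = 011 → c = 00100000, weight = 1.
  m = 111 → c = 01101001, weight = 4.
Tally weights:
  weight 0: 1 codewords.
  weight 1: 1 codewords.
  weight 3: 2 codewords.
  weight 4: 3 codewords.
  weight 5: 1 codewords.
Minimum distance d = smallest w > 0 with A_w > 0 = 1.
Sanity: Σ A_w = 8 = 2^3 = 8 ✓.


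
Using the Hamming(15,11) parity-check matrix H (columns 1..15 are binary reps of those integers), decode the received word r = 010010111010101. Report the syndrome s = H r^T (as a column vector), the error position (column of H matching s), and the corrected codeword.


s = (1, 0, 0, 0)^T, error position = 8, corrected codeword c = 010010101010101

Compute s = H r^T mod 2 one row at a time:
  s_1 = 1 + 1 + 0 + 1 + 0 + 1 + 0 + 1 = 5 ≡ 1 (mod 2).
  s_2 = 0 + 1 + 0 + 1 + 0 + 1 + 0 + 1 = 4 ≡ 0 (mod 2).
  s_3 = 1 + 0 + 0 + 1 + 0 + 1 + 0 + 1 = 4 ≡ 0 (mod 2).
  s_4 = 0 + 0 + 1 + 1 + 1 + 1 + 1 + 1 = 6 ≡ 0 (mod 2).
s = (1, 0, 0, 0)^T — this equals column 8 of H (binary 1000), so error is at position 8.
Correct: flip bit 8 of r = 010010111010101 to get c = 010010101010101.


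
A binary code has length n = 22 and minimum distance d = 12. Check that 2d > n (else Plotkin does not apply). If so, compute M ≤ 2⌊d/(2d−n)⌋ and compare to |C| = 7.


Plotkin bound M ≤ 12; given |C| = 7 ≤ bound (satisfied).

Check applicability: 2d = 24, n = 22.
2d − n = 2 > 0, so Plotkin applies.
Compute d/(2d−n) = 12/2 ≈ 6.0000.
⌊d/(2d−n)⌋ = 6.
Plotkin bound: M ≤ 2·6 = 12.
Given |C| = 7, check: satisfied.
This |C| is below the Plotkin bound.


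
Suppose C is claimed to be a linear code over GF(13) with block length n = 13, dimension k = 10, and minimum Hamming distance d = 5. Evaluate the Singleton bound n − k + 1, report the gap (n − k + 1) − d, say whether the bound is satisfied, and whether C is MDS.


Singleton RHS = n − k + 1 = 4, slack = -1, bound violated (no such code; not MDS).

Singleton bound: d ≤ n − k + 1.
Here n = 13, k = 10, so n − k + 1 = 4.
Given d = 5, check d ≤ 4: NO.
Slack = (n − k + 1) − d = -1.
The slack is negative: d = 5 exceeds n − k + 1 = 4 by 1, so the Singleton bound is violated and no linear [13, 10, 5]_13 code can exist. In particular it is not MDS (MDS requires d = n − k + 1 exactly).
Description: the claimed parameters are [13, 10, 5]_13; such a code would be impossible (violates the Singleton bound).


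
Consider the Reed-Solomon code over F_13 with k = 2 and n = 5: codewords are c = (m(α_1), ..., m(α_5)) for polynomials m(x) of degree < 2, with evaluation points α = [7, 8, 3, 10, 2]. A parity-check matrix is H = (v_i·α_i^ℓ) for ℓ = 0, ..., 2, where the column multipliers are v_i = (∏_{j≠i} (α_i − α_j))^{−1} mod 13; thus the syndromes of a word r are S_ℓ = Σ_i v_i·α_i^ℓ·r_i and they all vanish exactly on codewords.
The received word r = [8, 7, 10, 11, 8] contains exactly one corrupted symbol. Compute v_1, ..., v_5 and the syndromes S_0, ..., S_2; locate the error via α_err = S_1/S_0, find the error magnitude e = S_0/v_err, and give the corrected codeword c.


S = (2, 1, 7), error at position 1, error magnitude e = 3, c = [5, 7, 10, 11, 8].

Step 1: column multipliers v_i = (∏_{j≠i}(α_i − α_j))^{−1} mod 13.
  i = 1 (α = 7): (7−8)(7−3)(7−10)(7−2) = (−1)·4·(−3)·5 = 60 ≡ 8, so v_1 = 8^{−1} = 5 (mod 13).
  i = 2 (α = 8): (8−7)(8−3)(8−10)(8−2) = 1·5·(−2)·6 = −60 ≡ 5, so v_2 = 5^{−1} = 8 (mod 13).
  i = 3 (α = 3): (3−7)(3−8)(3−10)(3−2) = (−4)·(−5)·(−7)·1 = −140 ≡ 3, so v_3 = 3^{−1} = 9 (mod 13).
  i = 4 (α = 10): (10−7)(10−8)(10−3)(10−2) = 3·2·7·8 = 336 ≡ 11, so v_4 = 11^{−1} = 6 (mod 13).
  i = 5 (α = 2): (2−7)(2−8)(2−3)(2−10) = (−5)·(−6)·(−1)·(−8) = 240 ≡ 6, so v_5 = 6^{−1} = 11 (mod 13).
  v = [5, 8, 9, 6, 11].
Step 2: syndromes of r = [8, 7, 10, 11, 8] (all sums mod 13).
  S_0 = Σ v_i r_i = 5·8 + 8·7 + 9·10 + 6·11 + 11·8 = 340 ≡ 2.
  S_1 = Σ v_i α_i r_i = 5·7·8 + 8·8·7 + 9·3·10 + 6·10·11 + 11·2·8 = 1834 ≡ 1.
  α_i^2 mod 13 = [10, 12, 9, 9, 4].
  S_2 = Σ v_i α_i^2 r_i = 5·10·8 + 8·12·7 + 9·9·10 + 6·9·11 + 11·4·8 = 2828 ≡ 7.
  S = (2, 1, 7) ≠ 0, so r is not a codeword (an error is present).
Step 3: locate the error. For a single error e at position i, S_ℓ = v_i·e·α_i^ℓ, so α_err = S_1/S_0.
  S_0^{−1} = 2^{−1} = 7 (mod 13), so α_err = 1·7 = 7 ≡ 7 = α_1. Error position i = 1.
  Consistency check: S_2/S_1 = 7·1 = 7 ≡ 7 = α_err ✓ (single-error assumption holds).
Step 4: error magnitude e = S_0/v_1 = S_0·∏_{j≠1}(α_1 − α_j) = 2·8 = 16 ≡ 3 (mod 13).
Step 5: correct position 1: c_1 = r_1 − e = 8 − 3 ≡ 5 (mod 13). Hence c = [5, 7, 10, 11, 8].
  Check: interpolating c through the α_i gives m(x) = 4 + 2·x (degree < 2) with m(α_i) = c_i for every i, so c is indeed a codeword.


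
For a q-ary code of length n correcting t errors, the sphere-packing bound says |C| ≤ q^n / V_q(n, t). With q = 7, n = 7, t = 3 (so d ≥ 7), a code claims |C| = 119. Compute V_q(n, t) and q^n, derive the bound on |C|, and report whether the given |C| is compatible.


V_q(n, t) = 8359, q^n = 823543, Hamming bound = 98, |C| = 119 > bound (violated).

Step 1: Compute V_q(n, t) = Σ_{j=0}^3 C(n, j) (q−1)^j.
  j = 0: C(7,0)·(6)^0 = 1·1 = 1.
  j = 1: C(7,1)·(6)^1 = 7·6 = 42.
  j = 2: C(7,2)·(6)^2 = 21·36 = 756.
  j = 3: C(7,3)·(6)^3 = 35·216 = 7560.
  V_q(n, t) = 1 + 42 + 756 + 7560 = 8359.
Step 2: q^n = 7^7 = 823543.
Step 3: Hamming bound ⌊q^n / V_q(n,t)⌋ = ⌊823543/8359⌋ = 98.
Step 4: Compare |C| = 119 to 98: violated.
The claimed |C| lies above the Hamming bound, so no 7-ary code of length 7 with d ≥ 7 can have 119 codewords.


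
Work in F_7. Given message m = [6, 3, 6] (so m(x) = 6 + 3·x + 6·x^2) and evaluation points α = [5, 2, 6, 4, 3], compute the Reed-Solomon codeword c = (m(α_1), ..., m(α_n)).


c = [3, 1, 2, 2, 6]

Message polynomial: m(x) = 6 + 3·x + 6·x^2 (mod 7).
For each evaluation point α_i, compute m(α_i) mod 7:
  α_1 = 5: Horner steps 6 → 5 → 3, so m(5) = 3.
  α_2 = 2: Horner steps 6 → 1 → 1, so m(2) = 1.
  α_3 = 6: Horner steps 6 → 4 → 2, so m(6) = 2.
  α_4 = 4: Horner steps 6 → 6 → 2, so m(4) = 2.
  α_5 = 3: Horner steps 6 → 0 → 6, so m(3) = 6.
Codeword c = [3, 1, 2, 2, 6] ∈ F_7^5.


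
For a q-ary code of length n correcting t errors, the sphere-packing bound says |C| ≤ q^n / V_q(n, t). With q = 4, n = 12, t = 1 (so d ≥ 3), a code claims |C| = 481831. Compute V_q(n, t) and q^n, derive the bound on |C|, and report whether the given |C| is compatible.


V_q(n, t) = 37, q^n = 16777216, Hamming bound = 453438, |C| = 481831 > bound (violated).

Step 1: Compute V_q(n, t) = Σ_{j=0}^1 C(n, j) (q−1)^j.
  j = 0: C(12,0)·(3)^0 = 1·1 = 1.
  j = 1: C(12,1)·(3)^1 = 12·3 = 36.
  V_q(n, t) = 1 + 36 = 37.
Step 2: q^n = 4^12 = 16777216.
Step 3: Hamming bound ⌊q^n / V_q(n,t)⌋ = ⌊16777216/37⌋ = 453438.
Step 4: Compare |C| = 481831 to 453438: violated.
The claimed |C| lies above the Hamming bound, so no 4-ary code of length 12 with d ≥ 3 can have 481831 codewords.


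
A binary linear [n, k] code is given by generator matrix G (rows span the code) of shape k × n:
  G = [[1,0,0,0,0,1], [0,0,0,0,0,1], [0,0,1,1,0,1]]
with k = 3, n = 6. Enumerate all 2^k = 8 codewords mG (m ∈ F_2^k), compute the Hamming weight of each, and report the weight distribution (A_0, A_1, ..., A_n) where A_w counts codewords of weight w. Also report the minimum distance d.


Weight distribution: A_0 = 1, A_1 = 2, A_2 = 2, A_3 = 2, A_4 = 1. Minimum distance d = 1.

Enumerate all 2^3 = 8 messages m ∈ F_2^3.
For each, compute codeword c = mG in F_2^6, then tally its weight.
  m = 000 → c = 000000, weight = 0.
  m = 100 → c = 100001, weight = 2.
  m = 010 → c = 000001, weight = 1.
  m = 110 → c = 100000, weight = 1.
  m = 001 → c = 001101, weight = 3.
  m = 101 → c = 101100, weight = 3.
  m = 011 → c = 001100, weight = 2.
  m = 111 → c = 101101, weight = 4.
Tally weights:
  weight 0: 1 codewords.
  weight 1: 2 codewords.
  weight 2: 2 codewords.
  weight 3: 2 codewords.
  weight 4: 1 codewords.
Minimum distance d = smallest w > 0 with A_w > 0 = 1.
Sanity: Σ A_w = 8 = 2^3 = 8 ✓.


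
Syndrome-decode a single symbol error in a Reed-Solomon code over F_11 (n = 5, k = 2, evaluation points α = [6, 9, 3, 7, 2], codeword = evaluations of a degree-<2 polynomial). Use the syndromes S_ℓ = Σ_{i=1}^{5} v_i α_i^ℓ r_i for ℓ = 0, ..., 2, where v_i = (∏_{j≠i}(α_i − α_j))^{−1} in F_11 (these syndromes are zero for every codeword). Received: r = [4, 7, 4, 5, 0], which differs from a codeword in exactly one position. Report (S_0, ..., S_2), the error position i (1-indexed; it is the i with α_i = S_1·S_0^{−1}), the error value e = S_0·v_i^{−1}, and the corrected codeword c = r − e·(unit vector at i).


S = (5, 4, 1), error at position 3, error magnitude e = 3, c = [4, 7, 1, 5, 0].

Step 1: column multipliers v_i = (∏_{j≠i}(α_i − α_j))^{−1} mod 11.
  i = 1 (α = 6): (6−9)(6−3)(6−7)(6−2) = (−3)·3·(−1)·4 = 36 ≡ 3, so v_1 = 3^{−1} = 4 (mod 11).
  i = 2 (α = 9): (9−6)(9−3)(9−7)(9−2) = 3·6·2·7 = 252 ≡ 10, so v_2 = 10^{−1} = 10 (mod 11).
  i = 3 (α = 3): (3−6)(3−9)(3−7)(3−2) = (−3)·(−6)·(−4)·1 = −72 ≡ 5, so v_3 = 5^{−1} = 9 (mod 11).
  i = 4 (α = 7): (7−6)(7−9)(7−3)(7−2) = 1·(−2)·4·5 = −40 ≡ 4, so v_4 = 4^{−1} = 3 (mod 11).
  i = 5 (α = 2): (2−6)(2−9)(2−3)(2−7) = (−4)·(−7)·(−1)·(−5) = 140 ≡ 8, so v_5 = 8^{−1} = 7 (mod 11).
  v = [4, 10, 9, 3, 7].
Step 2: syndromes of r = [4, 7, 4, 5, 0] (all sums mod 11).
  S_0 = Σ v_i r_i = 4·4 + 10·7 + 9·4 + 3·5 + 7·0 = 137 ≡ 5.
  S_1 = Σ v_i α_i r_i = 4·6·4 + 10·9·7 + 9·3·4 + 3·7·5 + 7·2·0 = 939 ≡ 4.
  α_i^2 mod 11 = [3, 4, 9, 5, 4].
  S_2 = Σ v_i α_i^2 r_i = 4·3·4 + 10·4·7 + 9·9·4 + 3·5·5 + 7·4·0 = 727 ≡ 1.
  S = (5, 4, 1) ≠ 0, so r is not a codeword (an error is present).
Step 3: locate the error. For a single error e at position i, S_ℓ = v_i·e·α_i^ℓ, so α_err = S_1/S_0.
  S_0^{−1} = 5^{−1} = 9 (mod 11), so α_err = 4·9 = 36 ≡ 3 = α_3. Error position i = 3.
  Consistency check: S_2/S_1 = 1·3 = 3 ≡ 3 = α_err ✓ (single-error assumption holds).
Step 4: error magnitude e = S_0/v_3 = S_0·∏_{j≠3}(α_3 − α_j) = 5·5 = 25 ≡ 3 (mod 11).
Step 5: correct position 3: c_3 = r_3 − e = 4 − 3 ≡ 1 (mod 11). Hence c = [4, 7, 1, 5, 0].
  Check: interpolating c through the α_i gives m(x) = 9 + 1·x (degree < 2) with m(α_i) = c_i for every i, so c is indeed a codeword.


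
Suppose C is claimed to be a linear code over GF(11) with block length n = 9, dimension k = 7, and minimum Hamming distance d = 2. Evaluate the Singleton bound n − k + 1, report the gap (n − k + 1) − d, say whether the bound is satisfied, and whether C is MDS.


Singleton RHS = n − k + 1 = 3, slack = 1, bound satisfied, not MDS.

Singleton bound: d ≤ n − k + 1.
Here n = 9, k = 7, so n − k + 1 = 3.
Given d = 2, check d ≤ 3: YES.
Slack = (n − k + 1) − d = 1.
The code is NOT MDS (slack = 1 > 0).
Description: the claimed parameters are [9, 7, 2]_11; such a code would be non-MDS.


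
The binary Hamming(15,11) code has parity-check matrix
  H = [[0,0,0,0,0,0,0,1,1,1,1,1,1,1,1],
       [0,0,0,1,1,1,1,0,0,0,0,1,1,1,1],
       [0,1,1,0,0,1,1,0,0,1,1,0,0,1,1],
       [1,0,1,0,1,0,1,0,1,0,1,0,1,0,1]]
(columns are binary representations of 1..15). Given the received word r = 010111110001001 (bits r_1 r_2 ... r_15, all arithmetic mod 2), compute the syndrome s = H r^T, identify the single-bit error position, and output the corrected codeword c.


s = (1, 0, 0, 1)^T, error position = 9, corrected codeword c = 010111111001001

Compute s = H r^T mod 2 one row at a time:
  s_1 = 1 + 0 + 0 + 0 + 1 + 0 + 0 + 1 = 3 ≡ 1 (mod 2).
  s_2 = 1 + 1 + 1 + 1 + 1 + 0 + 0 + 1 = 6 ≡ 0 (mod 2).
  s_3 = 1 + 0 + 1 + 1 + 0 + 0 + 0 + 1 = 4 ≡ 0 (mod 2).
  s_4 = 0 + 0 + 1 + 1 + 0 + 0 + 0 + 1 = 3 ≡ 1 (mod 2).
s = (1, 0, 0, 1)^T — this equals column 9 of H (binary 1001), so error is at position 9.
Correct: flip bit 9 of r = 010111110001001 to get c = 010111111001001.


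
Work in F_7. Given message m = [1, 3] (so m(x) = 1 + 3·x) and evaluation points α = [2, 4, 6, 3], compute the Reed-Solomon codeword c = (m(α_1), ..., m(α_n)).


c = [0, 6, 5, 3]

Message polynomial: m(x) = 1 + 3·x (mod 7).
For each evaluation point α_i, compute m(α_i) mod 7:
  α_1 = 2: Horner steps 3 → 0, so m(2) = 0.
  α_2 = 4: Horner steps 3 → 6, so m(4) = 6.
  α_3 = 6: Horner steps 3 → 5, so m(6) = 5.
  α_4 = 3: Horner steps 3 → 3, so m(3) = 3.
Codeword c = [0, 6, 5, 3] ∈ F_7^4.


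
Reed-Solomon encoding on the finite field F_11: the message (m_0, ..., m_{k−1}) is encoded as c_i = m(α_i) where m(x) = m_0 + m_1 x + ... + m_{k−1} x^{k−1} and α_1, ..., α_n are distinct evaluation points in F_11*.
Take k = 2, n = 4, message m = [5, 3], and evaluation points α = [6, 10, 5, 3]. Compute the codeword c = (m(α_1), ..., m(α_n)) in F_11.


c = [1, 2, 9, 3]

Message polynomial: m(x) = 5 + 3·x (mod 11).
For each evaluation point α_i, compute m(α_i) mod 11:
  α_1 = 6: Horner steps 3 → 1, so m(6) = 1.
  α_2 = 10: Horner steps 3 → 2, so m(10) = 2.
  α_3 = 5: Horner steps 3 → 9, so m(5) = 9.
  α_4 = 3: Horner steps 3 → 3, so m(3) = 3.
Codeword c = [1, 2, 9, 3] ∈ F_11^4.


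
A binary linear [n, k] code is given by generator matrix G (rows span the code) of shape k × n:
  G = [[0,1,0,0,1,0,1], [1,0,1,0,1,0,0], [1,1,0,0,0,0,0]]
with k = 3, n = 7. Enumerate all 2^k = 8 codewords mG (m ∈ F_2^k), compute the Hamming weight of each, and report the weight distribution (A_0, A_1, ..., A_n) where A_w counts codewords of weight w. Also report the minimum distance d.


Weight distribution: A_0 = 1, A_2 = 2, A_3 = 4, A_4 = 1. Minimum distance d = 2.

Enumerate all 2^3 = 8 messages m ∈ F_2^3.
For each, compute codeword c = mG in F_2^7, then tally its weight.
  m = 000 → c = 0000000, weight = 0.
  m = 100 → c = 0100101, weight = 3.
  m = 010 → c = 1010100, weight = 3.
  m = 110 → c = 1110001, weight = 4.
  m = 001 → c = 1100000, weight = 2.
  m = 101 → c = 1000101, weight = 3.
  m = 011 → c = 0110100, weight = 3.
  m = 111 → c = 0010001, weight = 2.
Tally weights:
  weight 0: 1 codewords.
  weight 2: 2 codewords.
  weight 3: 4 codewords.
  weight 4: 1 codewords.
Minimum distance d = smallest w > 0 with A_w > 0 = 2.
Sanity: Σ A_w = 8 = 2^3 = 8 ✓.


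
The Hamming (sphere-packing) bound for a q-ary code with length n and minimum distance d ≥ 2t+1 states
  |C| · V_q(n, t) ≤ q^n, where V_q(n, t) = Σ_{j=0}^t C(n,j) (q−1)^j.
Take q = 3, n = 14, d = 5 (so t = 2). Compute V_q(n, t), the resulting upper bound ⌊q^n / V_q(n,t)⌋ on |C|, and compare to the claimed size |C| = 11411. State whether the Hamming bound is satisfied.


V_q(n, t) = 393, q^n = 4782969, Hamming bound = 12170, |C| = 11411 ≤ bound (satisfied).

Step 1: Compute V_q(n, t) = Σ_{j=0}^2 C(n, j) (q−1)^j.
  j = 0: C(14,0)·(2)^0 = 1·1 = 1.
  j = 1: C(14,1)·(2)^1 = 14·2 = 28.
  j = 2: C(14,2)·(2)^2 = 91·4 = 364.
  V_q(n, t) = 1 + 28 + 364 = 393.
Step 2: q^n = 3^14 = 4782969.
Step 3: Hamming bound ⌊q^n / V_q(n,t)⌋ = ⌊4782969/393⌋ = 12170.
Step 4: Compare |C| = 11411 to 12170: satisfied.
The claimed |C| lies below the Hamming bound.


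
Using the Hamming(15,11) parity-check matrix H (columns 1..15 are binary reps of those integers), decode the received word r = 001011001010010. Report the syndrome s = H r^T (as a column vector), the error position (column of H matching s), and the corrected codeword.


s = (1, 1, 0, 0)^T, error position = 12, corrected codeword c = 001011001011010

Compute s = H r^T mod 2 one row at a time:
  s_1 = 0 + 1 + 0 + 1 + 0 + 0 + 1 + 0 = 3 ≡ 1 (mod 2).
  s_2 = 0 + 1 + 1 + 0 + 0 + 0 + 1 + 0 = 3 ≡ 1 (mod 2).
  s_3 = 0 + 1 + 1 + 0 + 0 + 1 + 1 + 0 = 4 ≡ 0 (mod 2).
  s_4 = 0 + 1 + 1 + 0 + 1 + 1 + 0 + 0 = 4 ≡ 0 (mod 2).
s = (1, 1, 0, 0)^T — this equals column 12 of H (binary 1100), so error is at position 12.
Correct: flip bit 12 of r = 001011001010010 to get c = 001011001011010.


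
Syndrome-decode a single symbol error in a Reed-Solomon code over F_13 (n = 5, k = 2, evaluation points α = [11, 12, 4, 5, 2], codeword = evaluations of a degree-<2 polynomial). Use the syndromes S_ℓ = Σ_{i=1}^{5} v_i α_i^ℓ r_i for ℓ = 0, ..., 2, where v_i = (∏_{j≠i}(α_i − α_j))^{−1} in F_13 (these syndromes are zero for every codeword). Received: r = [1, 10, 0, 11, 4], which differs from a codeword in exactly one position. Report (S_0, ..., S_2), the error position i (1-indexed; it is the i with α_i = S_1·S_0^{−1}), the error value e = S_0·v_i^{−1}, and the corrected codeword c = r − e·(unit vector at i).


S = (11, 4, 5), error at position 1, error magnitude e = 2, c = [12, 10, 0, 11, 4].

Step 1: column multipliers v_i = (∏_{j≠i}(α_i − α_j))^{−1} mod 13.
  i = 1 (α = 11): (11−12)(11−4)(11−5)(11−2) = (−1)·7·6·9 = −378 ≡ 12, so v_1 = 12^{−1} = 12 (mod 13).
  i = 2 (α = 12): (12−11)(12−4)(12−5)(12−2) = 1·8·7·10 = 560 ≡ 1, so v_2 = 1^{−1} = 1 (mod 13).
  i = 3 (α = 4): (4−11)(4−12)(4−5)(4−2) = (−7)·(−8)·(−1)·2 = −112 ≡ 5, so v_3 = 5^{−1} = 8 (mod 13).
  i = 4 (α = 5): (5−11)(5−12)(5−4)(5−2) = (−6)·(−7)·1·3 = 126 ≡ 9, so v_4 = 9^{−1} = 3 (mod 13).
  i = 5 (α = 2): (2−11)(2−12)(2−4)(2−5) = (−9)·(−10)·(−2)·(−3) = 540 ≡ 7, so v_5 = 7^{−1} = 2 (mod 13).
  v = [12, 1, 8, 3, 2].
Step 2: syndromes of r = [1, 10, 0, 11, 4] (all sums mod 13).
  S_0 = Σ v_i r_i = 12·1 + 1·10 + 8·0 + 3·11 + 2·4 = 63 ≡ 11.
  S_1 = Σ v_i α_i r_i = 12·11·1 + 1·12·10 + 8·4·0 + 3·5·11 + 2·2·4 = 433 ≡ 4.
  α_i^2 mod 13 = [4, 1, 3, 12, 4].
  S_2 = Σ v_i α_i^2 r_i = 12·4·1 + 1·1·10 + 8·3·0 + 3·12·11 + 2·4·4 = 486 ≡ 5.
  S = (11, 4, 5) ≠ 0, so r is not a codeword (an error is present).
Step 3: locate the error. For a single error e at position i, S_ℓ = v_i·e·α_i^ℓ, so α_err = S_1/S_0.
  S_0^{−1} = 11^{−1} = 6 (mod 13), so α_err = 4·6 = 24 ≡ 11 = α_1. Error position i = 1.
  Consistency check: S_2/S_1 = 5·10 = 50 ≡ 11 = α_err ✓ (single-error assumption holds).
Step 4: error magnitude e = S_0/v_1 = S_0·∏_{j≠1}(α_1 − α_j) = 11·12 = 132 ≡ 2 (mod 13).
Step 5: correct position 1: c_1 = r_1 − e = 1 − 2 ≡ 12 (mod 13). Hence c = [12, 10, 0, 11, 4].
  Check: interpolating c through the α_i gives m(x) = 8 + 11·x (degree < 2) with m(α_i) = c_i for every i, so c is indeed a codeword.


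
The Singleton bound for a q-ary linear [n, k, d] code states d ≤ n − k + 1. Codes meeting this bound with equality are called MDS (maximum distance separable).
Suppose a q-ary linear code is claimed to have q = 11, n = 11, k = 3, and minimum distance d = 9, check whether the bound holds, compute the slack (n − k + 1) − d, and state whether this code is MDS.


Singleton RHS = n − k + 1 = 9, slack = 0, bound satisfied, MDS.

Singleton bound: d ≤ n − k + 1.
Here n = 11, k = 3, so n − k + 1 = 9.
Given d = 9, check d ≤ 9: YES.
Slack = (n − k + 1) − d = 0.
The code is MDS (slack = 0).
Description: the claimed parameters are [11, 3, 9]_11; such a code would be MDS (meets Singleton bound).


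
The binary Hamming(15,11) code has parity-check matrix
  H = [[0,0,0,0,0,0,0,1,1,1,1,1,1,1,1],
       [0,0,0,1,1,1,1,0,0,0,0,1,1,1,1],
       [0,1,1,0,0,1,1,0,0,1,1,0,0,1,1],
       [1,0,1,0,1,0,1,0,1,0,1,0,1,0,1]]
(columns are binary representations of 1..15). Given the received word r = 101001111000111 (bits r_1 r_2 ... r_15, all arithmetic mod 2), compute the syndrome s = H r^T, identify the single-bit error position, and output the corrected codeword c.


s = (1, 1, 1, 0)^T, error position = 14, corrected codeword c = 101001111000101

Compute s = H r^T mod 2 one row at a time:
  s_1 = 1 + 1 + 0 + 0 + 0 + 1 + 1 + 1 = 5 ≡ 1 (mod 2).
  s_2 = 0 + 0 + 1 + 1 + 0 + 1 + 1 + 1 = 5 ≡ 1 (mod 2).
  s_3 = 0 + 1 + 1 + 1 + 0 + 0 + 1 + 1 = 5 ≡ 1 (mod 2).
  s_4 = 1 + 1 + 0 + 1 + 1 + 0 + 1 + 1 = 6 ≡ 0 (mod 2).
s = (1, 1, 1, 0)^T — this equals column 14 of H (binary 1110), so error is at position 14.
Correct: flip bit 14 of r = 101001111000111 to get c = 101001111000101.


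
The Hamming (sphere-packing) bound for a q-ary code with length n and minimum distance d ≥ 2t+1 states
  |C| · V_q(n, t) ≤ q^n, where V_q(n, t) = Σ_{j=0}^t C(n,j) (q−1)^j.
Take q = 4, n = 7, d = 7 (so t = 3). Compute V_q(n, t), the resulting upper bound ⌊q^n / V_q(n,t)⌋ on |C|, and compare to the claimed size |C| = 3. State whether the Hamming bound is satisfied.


V_q(n, t) = 1156, q^n = 16384, Hamming bound = 14, |C| = 3 ≤ bound (satisfied).

Step 1: Compute V_q(n, t) = Σ_{j=0}^3 C(n, j) (q−1)^j.
  j = 0: C(7,0)·(3)^0 = 1·1 = 1.
  j = 1: C(7,1)·(3)^1 = 7·3 = 21.
  j = 2: C(7,2)·(3)^2 = 21·9 = 189.
  j = 3: C(7,3)·(3)^3 = 35·27 = 945.
  V_q(n, t) = 1 + 21 + 189 + 945 = 1156.
Step 2: q^n = 4^7 = 16384.
Step 3: Hamming bound ⌊q^n / V_q(n,t)⌋ = ⌊16384/1156⌋ = 14.
Step 4: Compare |C| = 3 to 14: satisfied.
The claimed |C| lies below the Hamming bound.


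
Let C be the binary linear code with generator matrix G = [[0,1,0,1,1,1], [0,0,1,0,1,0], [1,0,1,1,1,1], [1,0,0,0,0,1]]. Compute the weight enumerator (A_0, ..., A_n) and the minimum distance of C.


Weight distribution: A_0 = 1, A_1 = 1, A_2 = 2, A_3 = 6, A_4 = 5, A_5 = 1. Minimum distance d = 1.

Enumerate all 2^4 = 16 messages m ∈ F_2^4.
For each, compute codeword c = mG in F_2^6, then tally its weight.
  m = 0000 → c = 000000, weight = 0.
  m = 1000 → c = 010111, weight = 4.
  m = 0100 → c = 001010, weight = 2.
  m = 1100 → c = 011101, weight = 4.
  m = 0010 → c = 101111, weight = 5.
  m = 1010 → c = 111000, weight = 3.
  m = 0110 → c = 100101, weight = 3.
  m = 1110 → c = 110010, weight = 3.
  m = 0001 → c = 100001, weight = 2.
  m = 1001 → c = 110110, weight = 4.
  m = 0101 → c = 101011, weight = 4.
  m = 1101 → c = 111100, weight = 4.
  m = 0011 → c = 001110, weight = 3.
  m = 1011 → c = 011001, weight = 3.
  m = 0111 → c = 000100, weight = 1.
  m = 1111 → c = 010011, weight = 3.
Tally weights:
  weight 0: 1 codewords.
  weight 1: 1 codewords.
  weight 2: 2 codewords.
  weight 3: 6 codewords.
  weight 4: 5 codewords.
  weight 5: 1 codewords.
Minimum distance d = smallest w > 0 with A_w > 0 = 1.
Sanity: Σ A_w = 16 = 2^4 = 16 ✓.


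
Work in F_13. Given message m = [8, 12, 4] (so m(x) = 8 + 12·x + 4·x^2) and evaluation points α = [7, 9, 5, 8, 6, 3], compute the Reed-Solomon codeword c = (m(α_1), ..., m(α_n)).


c = [2, 11, 12, 9, 3, 2]

Message polynomial: m(x) = 8 + 12·x + 4·x^2 (mod 13).
For each evaluation point α_i, compute m(α_i) mod 13:
  α_1 = 7: Horner steps 4 → 1 → 2, so m(7) = 2.
  α_2 = 9: Horner steps 4 → 9 → 11, so m(9) = 11.
  α_3 = 5: Horner steps 4 → 6 → 12, so m(5) = 12.
  α_4 = 8: Horner steps 4 → 5 → 9, so m(8) = 9.
  α_5 = 6: Horner steps 4 → 10 → 3, so m(6) = 3.
  α_6 = 3: Horner steps 4 → 11 → 2, so m(3) = 2.
Codeword c = [2, 11, 12, 9, 3, 2] ∈ F_13^6.


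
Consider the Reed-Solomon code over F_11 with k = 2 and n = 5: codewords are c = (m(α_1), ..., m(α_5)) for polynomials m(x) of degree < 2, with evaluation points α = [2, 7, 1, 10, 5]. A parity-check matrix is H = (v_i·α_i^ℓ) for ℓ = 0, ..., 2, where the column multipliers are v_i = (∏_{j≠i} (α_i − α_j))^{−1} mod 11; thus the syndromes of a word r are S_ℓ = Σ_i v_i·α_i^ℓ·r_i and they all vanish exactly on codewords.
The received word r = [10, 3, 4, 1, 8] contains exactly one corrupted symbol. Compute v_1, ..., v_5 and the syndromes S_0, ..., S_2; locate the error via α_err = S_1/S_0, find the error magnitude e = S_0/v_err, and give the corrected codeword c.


S = (9, 9, 9), error at position 3, error magnitude e = 8, c = [10, 3, 7, 1, 8].

Step 1: column multipliers v_i = (∏_{j≠i}(α_i − α_j))^{−1} mod 11.
  i = 1 (α = 2): (2−7)(2−1)(2−10)(2−5) = (−5)·1·(−8)·(−3) = −120 ≡ 1, so v_1 = 1^{−1} = 1 (mod 11).
  i = 2 (α = 7): (7−2)(7−1)(7−10)(7−5) = 5·6·(−3)·2 = −180 ≡ 7, so v_2 = 7^{−1} = 8 (mod 11).
  i = 3 (α = 1): (1−2)(1−7)(1−10)(1−5) = (−1)·(−6)·(−9)·(−4) = 216 ≡ 7, so v_3 = 7^{−1} = 8 (mod 11).
  i = 4 (α = 10): (10−2)(10−7)(10−1)(10−5) = 8·3·9·5 = 1080 ≡ 2, so v_4 = 2^{−1} = 6 (mod 11).
  i = 5 (α = 5): (5−2)(5−7)(5−1)(5−10) = 3·(−2)·4·(−5) = 120 ≡ 10, so v_5 = 10^{−1} = 10 (mod 11).
  v = [1, 8, 8, 6, 10].
Step 2: syndromes of r = [10, 3, 4, 1, 8] (all sums mod 11).
  S_0 = Σ v_i r_i = 1·10 + 8·3 + 8·4 + 6·1 + 10·8 = 152 ≡ 9.
  S_1 = Σ v_i α_i r_i = 1·2·10 + 8·7·3 + 8·1·4 + 6·10·1 + 10·5·8 = 680 ≡ 9.
  α_i^2 mod 11 = [4, 5, 1, 1, 3].
  S_2 = Σ v_i α_i^2 r_i = 1·4·10 + 8·5·3 + 8·1·4 + 6·1·1 + 10·3·8 = 438 ≡ 9.
  S = (9, 9, 9) ≠ 0, so r is not a codeword (an error is present).
Step 3: locate the error. For a single error e at position i, S_ℓ = v_i·e·α_i^ℓ, so α_err = S_1/S_0.
  S_0^{−1} = 9^{−1} = 5 (mod 11), so α_err = 9·5 = 45 ≡ 1 = α_3. Error position i = 3.
  Consistency check: S_2/S_1 = 9·5 = 45 ≡ 1 = α_err ✓ (single-error assumption holds).
Step 4: error magnitude e = S_0/v_3 = S_0·∏_{j≠3}(α_3 − α_j) = 9·7 = 63 ≡ 8 (mod 11).
Step 5: correct position 3: c_3 = r_3 − e = 4 − 8 ≡ 7 (mod 11). Hence c = [10, 3, 7, 1, 8].
  Check: interpolating c through the α_i gives m(x) = 4 + 3·x (degree < 2) with m(α_i) = c_i for every i, so c is indeed a codeword.


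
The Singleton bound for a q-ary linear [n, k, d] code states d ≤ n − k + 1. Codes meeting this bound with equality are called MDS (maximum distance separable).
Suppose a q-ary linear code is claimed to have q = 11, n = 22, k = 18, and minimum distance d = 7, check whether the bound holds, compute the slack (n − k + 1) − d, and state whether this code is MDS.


Singleton RHS = n − k + 1 = 5, slack = -2, bound violated (no such code; not MDS).

Singleton bound: d ≤ n − k + 1.
Here n = 22, k = 18, so n − k + 1 = 5.
Given d = 7, check d ≤ 5: NO.
Slack = (n − k + 1) − d = -2.
The slack is negative: d = 7 exceeds n − k + 1 = 5 by 2, so the Singleton bound is violated and no linear [22, 18, 7]_11 code can exist. In particular it is not MDS (MDS requires d = n − k + 1 exactly).
Description: the claimed parameters are [22, 18, 7]_11; such a code would be impossible (violates the Singleton bound).


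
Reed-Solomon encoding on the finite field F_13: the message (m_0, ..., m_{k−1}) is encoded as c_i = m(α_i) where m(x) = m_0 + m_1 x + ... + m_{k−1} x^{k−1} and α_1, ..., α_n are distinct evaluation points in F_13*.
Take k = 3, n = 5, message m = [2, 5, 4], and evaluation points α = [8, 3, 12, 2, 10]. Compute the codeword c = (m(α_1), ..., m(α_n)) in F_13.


c = [12, 1, 1, 2, 10]

Message polynomial: m(x) = 2 + 5·x + 4·x^2 (mod 13).
For each evaluation point α_i, compute m(α_i) mod 13:
  α_1 = 8: Horner steps 4 → 11 → 12, so m(8) = 12.
  α_2 = 3: Horner steps 4 → 4 → 1, so m(3) = 1.
  α_3 = 12: Horner steps 4 → 1 → 1, so m(12) = 1.
  α_4 = 2: Horner steps 4 → 0 → 2, so m(2) = 2.
  α_5 = 10: Horner steps 4 → 6 → 10, so m(10) = 10.
Codeword c = [12, 1, 1, 2, 10] ∈ F_13^5.


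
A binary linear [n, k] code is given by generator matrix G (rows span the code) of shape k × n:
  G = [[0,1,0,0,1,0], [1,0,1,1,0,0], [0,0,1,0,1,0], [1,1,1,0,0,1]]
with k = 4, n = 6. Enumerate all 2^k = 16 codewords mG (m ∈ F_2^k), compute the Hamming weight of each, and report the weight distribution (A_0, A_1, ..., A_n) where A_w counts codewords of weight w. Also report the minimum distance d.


Weight distribution: A_0 = 1, A_2 = 4, A_3 = 6, A_4 = 3, A_5 = 2. Minimum distance d = 2.

Enumerate all 2^4 = 16 messages m ∈ F_2^4.
For each, compute codeword c = mG in F_2^6, then tally its weight.
  m = 0000 → c = 000000, weight = 0.
  m = 1000 → c = 010010, weight = 2.
  m = 0100 → c = 101100, weight = 3.
  m = 1100 → c = 111110, weight = 5.
  m = 0010 → c = 001010, weight = 2.
  m = 1010 → c = 011000, weight = 2.
  m = 0110 → c = 100110, weight = 3.
  m = 1110 → c = 110100, weight = 3.
  m = 0001 → c = 111001, weight = 4.
  m = 1001 → c = 101011, weight = 4.
  m = 0101 → c = 010101, weight = 3.
  m = 1101 → c = 000111, weight = 3.
  m = 0011 → c = 110011, weight = 4.
  m = 1011 → c = 100001, weight = 2.
  m = 0111 → c = 011111, weight = 5.
  m = 1111 → c = 001101, weight = 3.
Tally weights:
  weight 0: 1 codewords.
  weight 2: 4 codewords.
  weight 3: 6 codewords.
  weight 4: 3 codewords.
  weight 5: 2 codewords.
Minimum distance d = smallest w > 0 with A_w > 0 = 2.
Sanity: Σ A_w = 16 = 2^4 = 16 ✓.


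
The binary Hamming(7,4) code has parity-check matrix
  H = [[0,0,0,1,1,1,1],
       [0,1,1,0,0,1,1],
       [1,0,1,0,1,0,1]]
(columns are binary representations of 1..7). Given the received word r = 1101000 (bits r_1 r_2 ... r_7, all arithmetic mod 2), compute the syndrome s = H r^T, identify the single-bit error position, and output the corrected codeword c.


s = (1, 1, 1)^T, error position = 7, corrected codeword c = 1101001

Compute s = H r^T mod 2 one row at a time:
  s_1 = 1 + 0 + 0 + 0 = 1 ≡ 1 (mod 2).
  s_2 = 1 + 0 + 0 + 0 = 1 ≡ 1 (mod 2).
  s_3 = 1 + 0 + 0 + 0 = 1 ≡ 1 (mod 2).
s = (1, 1, 1)^T — this equals column 7 of H (binary 111), so error is at position 7.
Correct: flip bit 7 of r = 1101000 to get c = 1101001.


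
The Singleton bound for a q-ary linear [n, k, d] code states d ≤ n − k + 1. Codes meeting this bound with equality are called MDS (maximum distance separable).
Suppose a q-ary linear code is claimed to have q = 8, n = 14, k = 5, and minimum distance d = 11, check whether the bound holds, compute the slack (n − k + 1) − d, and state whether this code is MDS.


Singleton RHS = n − k + 1 = 10, slack = -1, bound violated (no such code; not MDS).

Singleton bound: d ≤ n − k + 1.
Here n = 14, k = 5, so n − k + 1 = 10.
Given d = 11, check d ≤ 10: NO.
Slack = (n − k + 1) − d = -1.
The slack is negative: d = 11 exceeds n − k + 1 = 10 by 1, so the Singleton bound is violated and no linear [14, 5, 11]_8 code can exist. In particular it is not MDS (MDS requires d = n − k + 1 exactly).
Description: the claimed parameters are [14, 5, 11]_8; such a code would be impossible (violates the Singleton bound).


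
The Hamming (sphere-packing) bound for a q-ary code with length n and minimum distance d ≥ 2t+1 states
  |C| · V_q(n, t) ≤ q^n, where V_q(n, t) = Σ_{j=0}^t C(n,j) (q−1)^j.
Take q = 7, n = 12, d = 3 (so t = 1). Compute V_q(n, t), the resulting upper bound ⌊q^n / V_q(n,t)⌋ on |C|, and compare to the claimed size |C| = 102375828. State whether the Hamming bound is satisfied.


V_q(n, t) = 73, q^n = 13841287201, Hamming bound = 189606673, |C| = 102375828 ≤ bound (satisfied).

Step 1: Compute V_q(n, t) = Σ_{j=0}^1 C(n, j) (q−1)^j.
  j = 0: C(12,0)·(6)^0 = 1·1 = 1.
  j = 1: C(12,1)·(6)^1 = 12·6 = 72.
  V_q(n, t) = 1 + 72 = 73.
Step 2: q^n = 7^12 = 13841287201.
Step 3: Hamming bound ⌊q^n / V_q(n,t)⌋ = ⌊13841287201/73⌋ = 189606673.
Step 4: Compare |C| = 102375828 to 189606673: satisfied.
The claimed |C| lies below the Hamming bound.


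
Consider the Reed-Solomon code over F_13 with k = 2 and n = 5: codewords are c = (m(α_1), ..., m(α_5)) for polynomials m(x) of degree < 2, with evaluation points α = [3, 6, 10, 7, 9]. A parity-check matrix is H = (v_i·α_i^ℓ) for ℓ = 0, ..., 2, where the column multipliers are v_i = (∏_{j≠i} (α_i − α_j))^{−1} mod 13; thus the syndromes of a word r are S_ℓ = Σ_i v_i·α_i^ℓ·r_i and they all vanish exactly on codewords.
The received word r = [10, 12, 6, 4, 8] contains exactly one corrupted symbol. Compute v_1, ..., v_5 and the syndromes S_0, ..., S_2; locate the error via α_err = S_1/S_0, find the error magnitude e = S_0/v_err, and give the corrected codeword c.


S = (11, 8, 7), error at position 5, error magnitude e = 7, c = [10, 12, 6, 4, 1].

Step 1: column multipliers v_i = (∏_{j≠i}(α_i − α_j))^{−1} mod 13.
  i = 1 (α = 3): (3−6)(3−10)(3−7)(3−9) = (−3)·(−7)·(−4)·(−6) = 504 ≡ 10, so v_1 = 10^{−1} = 4 (mod 13).
  i = 2 (α = 6): (6−3)(6−10)(6−7)(6−9) = 3·(−4)·(−1)·(−3) = −36 ≡ 3, so v_2 = 3^{−1} = 9 (mod 13).
  i = 3 (α = 10): (10−3)(10−6)(10−7)(10−9) = 7·4·3·1 = 84 ≡ 6, so v_3 = 6^{−1} = 11 (mod 13).
  i = 4 (α = 7): (7−3)(7−6)(7−10)(7−9) = 4·1·(−3)·(−2) = 24 ≡ 11, so v_4 = 11^{−1} = 6 (mod 13).
  i = 5 (α = 9): (9−3)(9−6)(9−10)(9−7) = 6·3·(−1)·2 = −36 ≡ 3, so v_5 = 3^{−1} = 9 (mod 13).
  v = [4, 9, 11, 6, 9].
Step 2: syndromes of r = [10, 12, 6, 4, 8] (all sums mod 13).
  S_0 = Σ v_i r_i = 4·10 + 9·12 + 11·6 + 6·4 + 9·8 = 310 ≡ 11.
  S_1 = Σ v_i α_i r_i = 4·3·10 + 9·6·12 + 11·10·6 + 6·7·4 + 9·9·8 = 2244 ≡ 8.
  α_i^2 mod 13 = [9, 10, 9, 10, 3].
  S_2 = Σ v_i α_i^2 r_i = 4·9·10 + 9·10·12 + 11·9·6 + 6·10·4 + 9·3·8 = 2490 ≡ 7.
  S = (11, 8, 7) ≠ 0, so r is not a codeword (an error is present).
Step 3: locate the error. For a single error e at position i, S_ℓ = v_i·e·α_i^ℓ, so α_err = S_1/S_0.
  S_0^{−1} = 11^{−1} = 6 (mod 13), so α_err = 8·6 = 48 ≡ 9 = α_5. Error position i = 5.
  Consistency check: S_2/S_1 = 7·5 = 35 ≡ 9 = α_err ✓ (single-error assumption holds).
Step 4: error magnitude e = S_0/v_5 = S_0·∏_{j≠5}(α_5 − α_j) = 11·3 = 33 ≡ 7 (mod 13).
Step 5: correct position 5: c_5 = r_5 − e = 8 − 7 ≡ 1 (mod 13). Hence c = [10, 12, 6, 4, 1].
  Check: interpolating c through the α_i gives m(x) = 8 + 5·x (degree < 2) with m(α_i) = c_i for every i, so c is indeed a codeword.
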